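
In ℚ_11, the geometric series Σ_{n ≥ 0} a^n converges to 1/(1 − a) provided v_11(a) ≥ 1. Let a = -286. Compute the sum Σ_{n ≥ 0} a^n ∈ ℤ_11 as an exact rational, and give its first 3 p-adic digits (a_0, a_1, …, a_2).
Σ a^n = 1/(1 − a) = 1/287;  first 3 digits = (1, 7, 2)

v_11(a) = 1 ≥ 1, so the series converges in ℤ_11 to 1/(1 − a) = 1/(1 − (-286)) = 1/287. Expand this rational in ℤ_11: compute digits iteratively via d_i = x_i mod 11, x_{i+1} = (x_i − d_i)/11. The first 3 digits are (1, 7, 2).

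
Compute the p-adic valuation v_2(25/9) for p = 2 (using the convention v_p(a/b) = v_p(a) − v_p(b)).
v_2(25/9) = 0

Factor powers of 2 from the numerator and denominator of the reduced fraction: 25 = 2^0 · 25 and 9 = 2^0 · 9. Apply v_p(a/b) = v_p(a) − v_p(b): v_2(25/9) = 0 − 0 = 0.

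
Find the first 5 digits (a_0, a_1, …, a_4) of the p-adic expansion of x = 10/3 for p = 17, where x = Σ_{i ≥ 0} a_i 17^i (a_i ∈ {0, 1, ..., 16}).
(a_0, …, a_4) = (9, 11, 5, 11, 5)

v_17(10/3) = 0 (numerator and denominator both coprime to 17), so x ∈ ℤ_17^×. Compute digits iteratively via a_i = x_i mod 17, x_{i+1} = (x_i − a_i)/17, with x_0 = x:
  x_0 = 10/3;  a_0 = 9;  x_1 = (x_0 − 9)/17 = -1/3
  x_1 = -1/3;  a_1 = 11;  x_2 = (x_1 − 11)/17 = -2/3
  x_2 = -2/3;  a_2 = 5;  x_3 = (x_2 − 5)/17 = -1/3
  x_3 = -1/3;  a_3 = 11;  x_4 = (x_3 − 11)/17 = -2/3
  x_4 = -2/3;  a_4 = 5;  x_5 = (x_4 − 5)/17 = -1/3
Digits: (9, 11, 5, 11, 5).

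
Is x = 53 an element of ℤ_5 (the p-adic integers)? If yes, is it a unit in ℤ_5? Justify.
x ∈ ℤ_5^× (unit); v_5(x) = 0

ℤ_5 = {x ∈ ℚ_5 : v_5(x) ≥ 0} and ℤ_5^× = {x ∈ ℤ_5 : v_5(x) = 0}. Here v_5(53) = v_5(num) − v_5(den) = 0; compare against these criteria.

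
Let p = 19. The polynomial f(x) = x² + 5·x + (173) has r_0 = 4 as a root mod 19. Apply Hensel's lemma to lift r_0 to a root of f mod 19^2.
r_1 = 99 (mod 361)

Hensel: r_{i+1} = r_i − f(r_i)·(f′(r_i))^{-1} mod 19^{i+2}, f′(x) = 2x + 5. Iterate:
  r_0 = 4 (mod 19)
  r_1 = 99 (mod 361)
Final: r = 99 satisfies f(r) ≡ 0 mod 19^2.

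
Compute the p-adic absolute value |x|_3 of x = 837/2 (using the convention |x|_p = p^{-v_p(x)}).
|837/2|_3 = 1/27

Step 1 — compute v_3(x) by factoring powers of 3 out of the numerator and denominator: v_3(837/2) = 3. Step 2 — apply |x|_p = p^{-v_p(x)} = 3^{-3} = 1/27.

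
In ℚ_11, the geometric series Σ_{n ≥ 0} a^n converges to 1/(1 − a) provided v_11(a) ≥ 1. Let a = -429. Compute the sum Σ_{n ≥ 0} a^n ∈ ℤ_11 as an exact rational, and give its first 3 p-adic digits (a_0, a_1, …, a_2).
Σ a^n = 1/(1 − a) = 1/430;  first 3 digits = (1, 5, 10)

v_11(a) = 1 ≥ 1, so the series converges in ℤ_11 to 1/(1 − a) = 1/(1 − (-429)) = 1/430. Expand this rational in ℤ_11: compute digits iteratively via d_i = x_i mod 11, x_{i+1} = (x_i − d_i)/11. The first 3 digits are (1, 5, 10).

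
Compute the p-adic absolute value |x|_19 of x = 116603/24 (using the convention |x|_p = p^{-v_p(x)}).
|116603/24|_19 = 1/6859

Step 1 — compute v_19(x) by factoring powers of 19 out of the numerator and denominator: v_19(116603/24) = 3. Step 2 — apply |x|_p = p^{-v_p(x)} = 19^{-3} = 1/6859.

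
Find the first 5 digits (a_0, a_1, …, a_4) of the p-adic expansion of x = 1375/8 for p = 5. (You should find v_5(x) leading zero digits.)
(a_0, …, a_4) = (0, 0, 0, 2, 3)

v_5(1375/8) = 3, so a_0 = ... = a_2 = 0. Factor out: x = 5^3 · u with u = 11/8 a unit in ℤ_5. Expand u iteratively via a_{v+i} = u_i mod 5, u_{i+1} = (u_i − a_{v+i})/5:
  u_0 = 11/8;  a_3 = 2;  u_1 = (u_0 − 2)/5 = -1/8
  u_1 = -1/8;  a_4 = 3;  u_2 = (u_1 − 3)/5 = -5/8
Digits: (0, 0, 0, 2, 3).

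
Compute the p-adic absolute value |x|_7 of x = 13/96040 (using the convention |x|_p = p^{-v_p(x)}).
|13/96040|_7 = 2401

Step 1 — compute v_7(x) by factoring powers of 7 out of the numerator and denominator: v_7(13/96040) = -4. Step 2 — apply |x|_p = p^{-v_p(x)} = 7^{4} = 2401.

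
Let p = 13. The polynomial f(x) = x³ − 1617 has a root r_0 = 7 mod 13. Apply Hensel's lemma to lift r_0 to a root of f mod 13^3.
r_2 = 1086 (mod 2197)

Hensel: r_{i+1} = r_i − f(r_i)/f′(r_i) mod 13^{i+2}, where f′(x) = 3x². Iterate:
  r_0 = 7 (mod 13)
  r_1 = 72 (mod 169)
  r_2 = 1086 (mod 2197)
Final: r = 1086 with f(r) ≡ 0 mod 13^3.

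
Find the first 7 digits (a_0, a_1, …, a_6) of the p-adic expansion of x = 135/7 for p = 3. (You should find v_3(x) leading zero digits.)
(a_0, …, a_6) = (0, 0, 0, 2, 0, 2, 1)

v_3(135/7) = 3, so a_0 = ... = a_2 = 0. Factor out: x = 3^3 · u with u = 5/7 a unit in ℤ_3. Expand u iteratively via a_{v+i} = u_i mod 3, u_{i+1} = (u_i − a_{v+i})/3:
  u_0 = 5/7;  a_3 = 2;  u_1 = (u_0 − 2)/3 = -3/7
  u_1 = -3/7;  a_4 = 0;  u_2 = (u_1 − 0)/3 = -1/7
  u_2 = -1/7;  a_5 = 2;  u_3 = (u_2 − 2)/3 = -5/7
  u_3 = -5/7;  a_6 = 1;  u_4 = (u_3 − 1)/3 = -4/7
Digits: (0, 0, 0, 2, 0, 2, 1).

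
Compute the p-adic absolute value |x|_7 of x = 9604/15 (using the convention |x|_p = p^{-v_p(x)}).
|9604/15|_7 = 1/2401

Step 1 — compute v_7(x) by factoring powers of 7 out of the numerator and denominator: v_7(9604/15) = 4. Step 2 — apply |x|_p = p^{-v_p(x)} = 7^{-4} = 1/2401.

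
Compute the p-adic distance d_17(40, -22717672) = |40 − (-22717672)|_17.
d_17(40, -22717672) = 1/1419857

Step 1 — x − y = 40 − (-22717672) = 22717712. Step 2 — v_17(22717712) = 5 (factor: 22717712 = (17^5 · 16); the sign does not affect v_p). Step 3 — |x − y|_17 = 17^{-5} = 1/1419857.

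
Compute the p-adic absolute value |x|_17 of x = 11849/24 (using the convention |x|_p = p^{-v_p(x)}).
|11849/24|_17 = 1/289

Step 1 — compute v_17(x) by factoring powers of 17 out of the numerator and denominator: v_17(11849/24) = 2. Step 2 — apply |x|_p = p^{-v_p(x)} = 17^{-2} = 1/289.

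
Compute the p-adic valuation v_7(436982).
v_7(436982) = 5

v_7(n) is the largest exponent k such that 7^k divides n. Factor out: 436982 = 7^5 · 26. (Sign doesn't affect v_p.) So v_7(436982) = 5.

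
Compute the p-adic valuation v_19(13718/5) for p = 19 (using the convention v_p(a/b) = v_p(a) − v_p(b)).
v_19(13718/5) = 3

Factor powers of 19 from the numerator and denominator of the reduced fraction: 13718 = 19^3 · 2 and 5 = 19^0 · 5. Apply v_p(a/b) = v_p(a) − v_p(b): v_19(13718/5) = 3 − 0 = 3.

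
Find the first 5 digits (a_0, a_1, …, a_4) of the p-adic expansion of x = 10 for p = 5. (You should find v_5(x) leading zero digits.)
(a_0, …, a_4) = (0, 2, 0, 0, 0)

v_5(10) = 1, so a_0 = ... = a_0 = 0. Factor out: x = 5^1 · u with u = 2 a unit in ℤ_5. Expand u iteratively via a_{v+i} = u_i mod 5, u_{i+1} = (u_i − a_{v+i})/5:
  u_0 = 2;  a_1 = 2;  u_1 = (u_0 − 2)/5 = 0
  u_1 = 0;  a_2 = 0;  u_2 = (u_1 − 0)/5 = 0
  u_2 = 0;  a_3 = 0;  u_3 = (u_2 − 0)/5 = 0
  u_3 = 0;  a_4 = 0;  u_4 = (u_3 − 0)/5 = 0
Digits: (0, 2, 0, 0, 0).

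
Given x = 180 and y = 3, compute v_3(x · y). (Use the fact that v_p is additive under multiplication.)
v_3(540) = 3

v_p(x) = 2 (factor: 180 = 3^2 · 20); v_p(y) = 1 (factor: 3 = 3^1 · 1). Additivity: v_p(xy) = v_p(x) + v_p(y) = 2 + 1 = 3. (Direct check: xy = 540 = 3^3 · (20).)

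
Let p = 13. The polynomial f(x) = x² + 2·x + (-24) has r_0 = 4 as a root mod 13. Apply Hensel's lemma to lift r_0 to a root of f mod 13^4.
r_3 = 4 (mod 28561)

Hensel: r_{i+1} = r_i − f(r_i)·(f′(r_i))^{-1} mod 13^{i+2}, f′(x) = 2x + 2. Iterate:
  r_0 = 4 (mod 13)
  r_1 = 4 (mod 169)
  r_2 = 4 (mod 2197)
  r_3 = 4 (mod 28561)
Final: r = 4 satisfies f(r) ≡ 0 mod 13^4.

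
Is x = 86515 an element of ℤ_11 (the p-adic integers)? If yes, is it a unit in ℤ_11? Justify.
x ∈ ℤ_11 but not a unit; v_11(x) = 3 > 0

ℤ_11 = {x ∈ ℚ_11 : v_11(x) ≥ 0} and ℤ_11^× = {x ∈ ℤ_11 : v_11(x) = 0}. Here v_11(86515) = v_11(num) − v_11(den) = 3; compare against these criteria.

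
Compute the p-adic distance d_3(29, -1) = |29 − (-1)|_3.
d_3(29, -1) = 1/3

Step 1 — x − y = 29 − (-1) = 30. Step 2 — v_3(30) = 1 (factor: 30 = (3^1 · 10); the sign does not affect v_p). Step 3 — |x − y|_3 = 3^{-1} = 1/3.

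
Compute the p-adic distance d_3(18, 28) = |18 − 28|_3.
d_3(18, 28) = 1

Step 1 — x − y = 18 − 28 = -10. Step 2 — v_3(-10) = 0 (factor: -10 = −(3^0 · 10); the sign does not affect v_p). Step 3 — |x − y|_3 = 3^{0} = 1.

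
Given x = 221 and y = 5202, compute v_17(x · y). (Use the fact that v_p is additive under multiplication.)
v_17(1149642) = 3

v_p(x) = 1 (factor: 221 = 17^1 · 13); v_p(y) = 2 (factor: 5202 = 17^2 · 18). Additivity: v_p(xy) = v_p(x) + v_p(y) = 1 + 2 = 3. (Direct check: xy = 1149642 = 17^3 · (234).)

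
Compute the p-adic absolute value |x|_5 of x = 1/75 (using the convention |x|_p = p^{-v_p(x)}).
|1/75|_5 = 25

Step 1 — compute v_5(x) by factoring powers of 5 out of the numerator and denominator: v_5(1/75) = -2. Step 2 — apply |x|_p = p^{-v_p(x)} = 5^{2} = 25.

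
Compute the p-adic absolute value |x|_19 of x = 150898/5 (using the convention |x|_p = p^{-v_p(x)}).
|150898/5|_19 = 1/6859

Step 1 — compute v_19(x) by factoring powers of 19 out of the numerator and denominator: v_19(150898/5) = 3. Step 2 — apply |x|_p = p^{-v_p(x)} = 19^{-3} = 1/6859.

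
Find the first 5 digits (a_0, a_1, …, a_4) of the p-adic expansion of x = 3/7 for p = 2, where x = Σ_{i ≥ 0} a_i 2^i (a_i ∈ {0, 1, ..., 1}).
(a_0, …, a_4) = (1, 0, 1, 0, 0)

v_2(3/7) = 0 (numerator and denominator both coprime to 2), so x ∈ ℤ_2^×. Compute digits iteratively via a_i = x_i mod 2, x_{i+1} = (x_i − a_i)/2, with x_0 = x:
  x_0 = 3/7;  a_0 = 1;  x_1 = (x_0 − 1)/2 = -2/7
  x_1 = -2/7;  a_1 = 0;  x_2 = (x_1 − 0)/2 = -1/7
  x_2 = -1/7;  a_2 = 1;  x_3 = (x_2 − 1)/2 = -4/7
  x_3 = -4/7;  a_3 = 0;  x_4 = (x_3 − 0)/2 = -2/7
  x_4 = -2/7;  a_4 = 0;  x_5 = (x_4 − 0)/2 = -1/7
Digits: (1, 0, 1, 0, 0).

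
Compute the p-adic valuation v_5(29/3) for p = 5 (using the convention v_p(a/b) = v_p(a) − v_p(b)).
v_5(29/3) = 0

Factor powers of 5 from the numerator and denominator of the reduced fraction: 29 = 5^0 · 29 and 3 = 5^0 · 3. Apply v_p(a/b) = v_p(a) − v_p(b): v_5(29/3) = 0 − 0 = 0.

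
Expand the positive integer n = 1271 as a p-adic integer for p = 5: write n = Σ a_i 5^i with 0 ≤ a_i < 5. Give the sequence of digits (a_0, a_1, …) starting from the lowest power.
(a_0, a_1, …) = (1, 4, 0, 0, 2)

Repeated division by 5 gives the digits low-to-high: 1271 = 1 + 4·5^1 + 2·5^4. Digit sequence: (1, 4, 0, 0, 2).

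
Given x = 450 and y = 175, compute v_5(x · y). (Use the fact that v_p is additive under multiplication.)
v_5(78750) = 4

v_p(x) = 2 (factor: 450 = 5^2 · 18); v_p(y) = 2 (factor: 175 = 5^2 · 7). Additivity: v_p(xy) = v_p(x) + v_p(y) = 2 + 2 = 4. (Direct check: xy = 78750 = 5^4 · (126).)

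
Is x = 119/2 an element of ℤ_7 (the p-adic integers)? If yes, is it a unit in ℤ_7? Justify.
x ∈ ℤ_7 but not a unit; v_7(x) = 1 > 0

ℤ_7 = {x ∈ ℚ_7 : v_7(x) ≥ 0} and ℤ_7^× = {x ∈ ℤ_7 : v_7(x) = 0}. Here v_7(119/2) = v_7(num) − v_7(den) = 1; compare against these criteria.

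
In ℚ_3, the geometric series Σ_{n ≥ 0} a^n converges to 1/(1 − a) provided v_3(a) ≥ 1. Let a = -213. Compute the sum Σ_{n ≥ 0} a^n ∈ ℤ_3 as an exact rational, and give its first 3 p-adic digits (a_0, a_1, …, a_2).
Σ a^n = 1/(1 − a) = 1/214;  first 3 digits = (1, 1, 1)

v_3(a) = 1 ≥ 1, so the series converges in ℤ_3 to 1/(1 − a) = 1/(1 − (-213)) = 1/214. Expand this rational in ℤ_3: compute digits iteratively via d_i = x_i mod 3, x_{i+1} = (x_i − d_i)/3. The first 3 digits are (1, 1, 1).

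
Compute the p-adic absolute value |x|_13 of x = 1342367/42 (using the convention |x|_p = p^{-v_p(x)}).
|1342367/42|_13 = 1/28561

Step 1 — compute v_13(x) by factoring powers of 13 out of the numerator and denominator: v_13(1342367/42) = 4. Step 2 — apply |x|_p = p^{-v_p(x)} = 13^{-4} = 1/28561.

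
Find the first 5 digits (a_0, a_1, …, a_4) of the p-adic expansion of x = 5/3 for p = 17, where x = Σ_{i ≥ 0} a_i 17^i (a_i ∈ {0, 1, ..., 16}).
(a_0, …, a_4) = (13, 5, 11, 5, 11)

v_17(5/3) = 0 (numerator and denominator both coprime to 17), so x ∈ ℤ_17^×. Compute digits iteratively via a_i = x_i mod 17, x_{i+1} = (x_i − a_i)/17, with x_0 = x:
  x_0 = 5/3;  a_0 = 13;  x_1 = (x_0 − 13)/17 = -2/3
  x_1 = -2/3;  a_1 = 5;  x_2 = (x_1 − 5)/17 = -1/3
  x_2 = -1/3;  a_2 = 11;  x_3 = (x_2 − 11)/17 = -2/3
  x_3 = -2/3;  a_3 = 5;  x_4 = (x_3 − 5)/17 = -1/3
  x_4 = -1/3;  a_4 = 11;  x_5 = (x_4 − 11)/17 = -2/3
Digits: (13, 5, 11, 5, 11).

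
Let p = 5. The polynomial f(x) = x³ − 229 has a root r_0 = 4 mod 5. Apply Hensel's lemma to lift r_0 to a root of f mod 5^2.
r_1 = 9 (mod 25)

Hensel: r_{i+1} = r_i − f(r_i)/f′(r_i) mod 5^{i+2}, where f′(x) = 3x². Iterate:
  r_0 = 4 (mod 5)
  r_1 = 9 (mod 25)
Final: r = 9 with f(r) ≡ 0 mod 5^2.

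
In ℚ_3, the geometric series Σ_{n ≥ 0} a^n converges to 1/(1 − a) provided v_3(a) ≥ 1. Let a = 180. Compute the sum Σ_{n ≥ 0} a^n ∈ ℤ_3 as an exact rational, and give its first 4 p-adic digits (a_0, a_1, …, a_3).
Σ a^n = 1/(1 − a) = -1/179;  first 4 digits = (1, 0, 2, 0)

v_3(a) = 2 ≥ 1, so the series converges in ℤ_3 to 1/(1 − a) = 1/(1 − 180) = -1/179. Expand this rational in ℤ_3: compute digits iteratively via d_i = x_i mod 3, x_{i+1} = (x_i − d_i)/3. The first 4 digits are (1, 0, 2, 0).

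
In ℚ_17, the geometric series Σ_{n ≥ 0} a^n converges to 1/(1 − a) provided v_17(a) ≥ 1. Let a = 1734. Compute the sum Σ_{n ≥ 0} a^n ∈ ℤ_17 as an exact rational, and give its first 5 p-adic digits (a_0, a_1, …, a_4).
Σ a^n = 1/(1 − a) = -1/1733;  first 5 digits = (1, 0, 6, 0, 2)

v_17(a) = 2 ≥ 1, so the series converges in ℤ_17 to 1/(1 − a) = 1/(1 − 1734) = -1/1733. Expand this rational in ℤ_17: compute digits iteratively via d_i = x_i mod 17, x_{i+1} = (x_i − d_i)/17. The first 5 digits are (1, 0, 6, 0, 2).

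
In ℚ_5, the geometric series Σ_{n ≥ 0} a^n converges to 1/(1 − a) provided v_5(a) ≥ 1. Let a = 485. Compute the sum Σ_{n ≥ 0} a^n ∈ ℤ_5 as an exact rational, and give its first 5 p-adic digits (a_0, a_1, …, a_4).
Σ a^n = 1/(1 − a) = -1/484;  first 5 digits = (1, 2, 3, 3, 2)

v_5(a) = 1 ≥ 1, so the series converges in ℤ_5 to 1/(1 − a) = 1/(1 − 485) = -1/484. Expand this rational in ℤ_5: compute digits iteratively via d_i = x_i mod 5, x_{i+1} = (x_i − d_i)/5. The first 5 digits are (1, 2, 3, 3, 2).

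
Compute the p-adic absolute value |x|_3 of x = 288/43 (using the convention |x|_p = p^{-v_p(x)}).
|288/43|_3 = 1/9

Step 1 — compute v_3(x) by factoring powers of 3 out of the numerator and denominator: v_3(288/43) = 2. Step 2 — apply |x|_p = p^{-v_p(x)} = 3^{-2} = 1/9.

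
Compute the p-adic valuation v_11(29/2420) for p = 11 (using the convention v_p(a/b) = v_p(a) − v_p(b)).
v_11(29/2420) = -2

Factor powers of 11 from the numerator and denominator of the reduced fraction: 29 = 11^0 · 29 and 2420 = 11^2 · 20. Apply v_p(a/b) = v_p(a) − v_p(b): v_11(29/2420) = 0 − 2 = -2.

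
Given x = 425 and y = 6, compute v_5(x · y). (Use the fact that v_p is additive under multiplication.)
v_5(2550) = 2

v_p(x) = 2 (factor: 425 = 5^2 · 17); v_p(y) = 0 (factor: 6 = 5^0 · 6). Additivity: v_p(xy) = v_p(x) + v_p(y) = 2 + 0 = 2. (Direct check: xy = 2550 = 5^2 · (102).)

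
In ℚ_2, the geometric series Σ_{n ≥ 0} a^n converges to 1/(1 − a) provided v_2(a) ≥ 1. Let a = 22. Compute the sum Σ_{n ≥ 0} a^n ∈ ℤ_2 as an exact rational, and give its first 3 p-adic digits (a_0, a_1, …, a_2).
Σ a^n = 1/(1 − a) = -1/21;  first 3 digits = (1, 1, 0)

v_2(a) = 1 ≥ 1, so the series converges in ℤ_2 to 1/(1 − a) = 1/(1 − 22) = -1/21. Expand this rational in ℤ_2: compute digits iteratively via d_i = x_i mod 2, x_{i+1} = (x_i − d_i)/2. The first 3 digits are (1, 1, 0).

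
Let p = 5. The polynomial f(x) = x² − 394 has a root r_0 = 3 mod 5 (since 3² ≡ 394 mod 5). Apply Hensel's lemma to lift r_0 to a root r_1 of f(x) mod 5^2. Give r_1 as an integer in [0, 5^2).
r_1 = 13 (mod 25)

Hensel's recurrence: r_{i+1} = r_i − f(r_i)·(f′(r_i))^{-1} mod 5^{i+2}, with f′(x) = 2x. Iterate:
  r_0 = 3 (mod 5)
  r_1 = 13 (mod 25)
Final: r_1 = 13, and one checks f(r_1) ≡ 0 mod 5^2.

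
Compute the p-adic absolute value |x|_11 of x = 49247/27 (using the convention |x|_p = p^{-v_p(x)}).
|49247/27|_11 = 1/1331

Step 1 — compute v_11(x) by factoring powers of 11 out of the numerator and denominator: v_11(49247/27) = 3. Step 2 — apply |x|_p = p^{-v_p(x)} = 11^{-3} = 1/1331.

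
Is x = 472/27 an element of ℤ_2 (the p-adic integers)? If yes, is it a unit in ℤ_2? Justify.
x ∈ ℤ_2 but not a unit; v_2(x) = 3 > 0

ℤ_2 = {x ∈ ℚ_2 : v_2(x) ≥ 0} and ℤ_2^× = {x ∈ ℤ_2 : v_2(x) = 0}. Here v_2(472/27) = v_2(num) − v_2(den) = 3; compare against these criteria.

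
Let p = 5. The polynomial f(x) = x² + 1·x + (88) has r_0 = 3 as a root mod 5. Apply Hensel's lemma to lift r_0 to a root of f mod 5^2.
r_1 = 3 (mod 25)

Hensel: r_{i+1} = r_i − f(r_i)·(f′(r_i))^{-1} mod 5^{i+2}, f′(x) = 2x + 1. Iterate:
  r_0 = 3 (mod 5)
  r_1 = 3 (mod 25)
Final: r = 3 satisfies f(r) ≡ 0 mod 5^2.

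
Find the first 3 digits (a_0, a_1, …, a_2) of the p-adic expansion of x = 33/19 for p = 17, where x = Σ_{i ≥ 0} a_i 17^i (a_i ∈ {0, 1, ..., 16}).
(a_0, …, a_2) = (8, 5, 14)

v_17(33/19) = 0 (numerator and denominator both coprime to 17), so x ∈ ℤ_17^×. Compute digits iteratively via a_i = x_i mod 17, x_{i+1} = (x_i − a_i)/17, with x_0 = x:
  x_0 = 33/19;  a_0 = 8;  x_1 = (x_0 − 8)/17 = -7/19
  x_1 = -7/19;  a_1 = 5;  x_2 = (x_1 − 5)/17 = -6/19
  x_2 = -6/19;  a_2 = 14;  x_3 = (x_2 − 14)/17 = -16/19
Digits: (8, 5, 14).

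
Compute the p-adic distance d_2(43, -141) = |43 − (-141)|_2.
d_2(43, -141) = 1/8

Step 1 — x − y = 43 − (-141) = 184. Step 2 — v_2(184) = 3 (factor: 184 = (2^3 · 23); the sign does not affect v_p). Step 3 — |x − y|_2 = 2^{-3} = 1/8.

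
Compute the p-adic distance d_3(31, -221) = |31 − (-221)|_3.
d_3(31, -221) = 1/9

Step 1 — x − y = 31 − (-221) = 252. Step 2 — v_3(252) = 2 (factor: 252 = (3^2 · 28); the sign does not affect v_p). Step 3 — |x − y|_3 = 3^{-2} = 1/9.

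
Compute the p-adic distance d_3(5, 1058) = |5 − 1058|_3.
d_3(5, 1058) = 1/81

Step 1 — x − y = 5 − 1058 = -1053. Step 2 — v_3(-1053) = 4 (factor: -1053 = −(3^4 · 13); the sign does not affect v_p). Step 3 — |x − y|_3 = 3^{-4} = 1/81.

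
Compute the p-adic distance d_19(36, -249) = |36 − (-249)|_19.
d_19(36, -249) = 1/19

Step 1 — x − y = 36 − (-249) = 285. Step 2 — v_19(285) = 1 (factor: 285 = (19^1 · 15); the sign does not affect v_p). Step 3 — |x − y|_19 = 19^{-1} = 1/19.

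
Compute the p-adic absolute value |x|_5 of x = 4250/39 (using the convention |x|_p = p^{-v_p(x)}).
|4250/39|_5 = 1/125

Step 1 — compute v_5(x) by factoring powers of 5 out of the numerator and denominator: v_5(4250/39) = 3. Step 2 — apply |x|_p = p^{-v_p(x)} = 5^{-3} = 1/125.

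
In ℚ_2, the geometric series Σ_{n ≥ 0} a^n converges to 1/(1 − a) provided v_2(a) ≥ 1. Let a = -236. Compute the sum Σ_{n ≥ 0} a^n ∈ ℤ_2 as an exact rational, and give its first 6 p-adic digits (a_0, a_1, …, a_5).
Σ a^n = 1/(1 − a) = 1/237;  first 6 digits = (1, 0, 1, 0, 0, 1)

v_2(a) = 2 ≥ 1, so the series converges in ℤ_2 to 1/(1 − a) = 1/(1 − (-236)) = 1/237. Expand this rational in ℤ_2: compute digits iteratively via d_i = x_i mod 2, x_{i+1} = (x_i − d_i)/2. The first 6 digits are (1, 0, 1, 0, 0, 1).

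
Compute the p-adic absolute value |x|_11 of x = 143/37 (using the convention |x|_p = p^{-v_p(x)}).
|143/37|_11 = 1/11

Step 1 — compute v_11(x) by factoring powers of 11 out of the numerator and denominator: v_11(143/37) = 1. Step 2 — apply |x|_p = p^{-v_p(x)} = 11^{-1} = 1/11.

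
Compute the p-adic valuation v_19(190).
v_19(190) = 1

v_19(n) is the largest exponent k such that 19^k divides n. Factor out: 190 = 19^1 · 10. (Sign doesn't affect v_p.) So v_19(190) = 1.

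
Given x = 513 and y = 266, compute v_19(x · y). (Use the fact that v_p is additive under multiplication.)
v_19(136458) = 2

v_p(x) = 1 (factor: 513 = 19^1 · 27); v_p(y) = 1 (factor: 266 = 19^1 · 14). Additivity: v_p(xy) = v_p(x) + v_p(y) = 1 + 1 = 2. (Direct check: xy = 136458 = 19^2 · (378).)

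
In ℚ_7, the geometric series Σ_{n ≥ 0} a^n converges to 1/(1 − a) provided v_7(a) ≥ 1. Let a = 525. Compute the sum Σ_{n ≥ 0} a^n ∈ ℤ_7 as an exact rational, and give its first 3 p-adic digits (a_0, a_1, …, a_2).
Σ a^n = 1/(1 − a) = -1/524;  first 3 digits = (1, 5, 0)

v_7(a) = 1 ≥ 1, so the series converges in ℤ_7 to 1/(1 − a) = 1/(1 − 525) = -1/524. Expand this rational in ℤ_7: compute digits iteratively via d_i = x_i mod 7, x_{i+1} = (x_i − d_i)/7. The first 3 digits are (1, 5, 0).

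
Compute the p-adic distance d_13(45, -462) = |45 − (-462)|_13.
d_13(45, -462) = 1/169

Step 1 — x − y = 45 − (-462) = 507. Step 2 — v_13(507) = 2 (factor: 507 = (13^2 · 3); the sign does not affect v_p). Step 3 — |x − y|_13 = 13^{-2} = 1/169.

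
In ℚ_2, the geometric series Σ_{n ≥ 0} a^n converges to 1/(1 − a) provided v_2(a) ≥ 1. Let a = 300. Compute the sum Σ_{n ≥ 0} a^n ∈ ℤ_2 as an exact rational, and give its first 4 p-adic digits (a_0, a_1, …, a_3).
Σ a^n = 1/(1 − a) = -1/299;  first 4 digits = (1, 0, 1, 1)

v_2(a) = 2 ≥ 1, so the series converges in ℤ_2 to 1/(1 − a) = 1/(1 − 300) = -1/299. Expand this rational in ℤ_2: compute digits iteratively via d_i = x_i mod 2, x_{i+1} = (x_i − d_i)/2. The first 4 digits are (1, 0, 1, 1).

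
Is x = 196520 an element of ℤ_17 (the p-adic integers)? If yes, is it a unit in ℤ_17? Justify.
x ∈ ℤ_17 but not a unit; v_17(x) = 3 > 0

ℤ_17 = {x ∈ ℚ_17 : v_17(x) ≥ 0} and ℤ_17^× = {x ∈ ℤ_17 : v_17(x) = 0}. Here v_17(196520) = v_17(num) − v_17(den) = 3; compare against these criteria.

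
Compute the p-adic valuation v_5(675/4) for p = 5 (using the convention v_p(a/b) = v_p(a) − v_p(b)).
v_5(675/4) = 2

Factor powers of 5 from the numerator and denominator of the reduced fraction: 675 = 5^2 · 27 and 4 = 5^0 · 4. Apply v_p(a/b) = v_p(a) − v_p(b): v_5(675/4) = 2 − 0 = 2.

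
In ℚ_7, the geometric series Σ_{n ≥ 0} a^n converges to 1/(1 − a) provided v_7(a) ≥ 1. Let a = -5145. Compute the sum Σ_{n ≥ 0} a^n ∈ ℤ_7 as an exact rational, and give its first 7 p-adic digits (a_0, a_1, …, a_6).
Σ a^n = 1/(1 − a) = 1/5146;  first 7 digits = (1, 0, 0, 6, 4, 6, 0)

v_7(a) = 3 ≥ 1, so the series converges in ℤ_7 to 1/(1 − a) = 1/(1 − (-5145)) = 1/5146. Expand this rational in ℤ_7: compute digits iteratively via d_i = x_i mod 7, x_{i+1} = (x_i − d_i)/7. The first 7 digits are (1, 0, 0, 6, 4, 6, 0).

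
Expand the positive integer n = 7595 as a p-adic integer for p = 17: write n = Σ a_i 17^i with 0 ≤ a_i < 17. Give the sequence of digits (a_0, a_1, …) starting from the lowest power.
(a_0, a_1, …) = (13, 4, 9, 1)

Repeated division by 17 gives the digits low-to-high: 7595 = 13 + 4·17^1 + 9·17^2 + 1·17^3. Digit sequence: (13, 4, 9, 1).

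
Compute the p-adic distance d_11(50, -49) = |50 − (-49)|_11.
d_11(50, -49) = 1/11

Step 1 — x − y = 50 − (-49) = 99. Step 2 — v_11(99) = 1 (factor: 99 = (11^1 · 9); the sign does not affect v_p). Step 3 — |x − y|_11 = 11^{-1} = 1/11.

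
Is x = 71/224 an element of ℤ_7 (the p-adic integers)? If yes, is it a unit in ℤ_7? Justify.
x ∉ ℤ_7 (v_7(x) = -1 < 0)

ℤ_7 = {x ∈ ℚ_7 : v_7(x) ≥ 0} and ℤ_7^× = {x ∈ ℤ_7 : v_7(x) = 0}. Here v_7(71/224) = v_7(num) − v_7(den) = -1; compare against these criteria.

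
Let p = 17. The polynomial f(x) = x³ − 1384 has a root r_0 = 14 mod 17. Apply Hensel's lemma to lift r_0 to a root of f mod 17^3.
r_2 = 2768 (mod 4913)

Hensel: r_{i+1} = r_i − f(r_i)/f′(r_i) mod 17^{i+2}, where f′(x) = 3x². Iterate:
  r_0 = 14 (mod 17)
  r_1 = 167 (mod 289)
  r_2 = 2768 (mod 4913)
Final: r = 2768 with f(r) ≡ 0 mod 17^3.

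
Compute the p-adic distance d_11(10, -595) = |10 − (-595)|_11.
d_11(10, -595) = 1/121

Step 1 — x − y = 10 − (-595) = 605. Step 2 — v_11(605) = 2 (factor: 605 = (11^2 · 5); the sign does not affect v_p). Step 3 — |x − y|_11 = 11^{-2} = 1/121.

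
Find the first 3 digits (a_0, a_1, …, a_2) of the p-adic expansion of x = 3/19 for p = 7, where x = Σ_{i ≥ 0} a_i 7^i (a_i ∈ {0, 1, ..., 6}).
(a_0, …, a_2) = (2, 6, 5)

v_7(3/19) = 0 (numerator and denominator both coprime to 7), so x ∈ ℤ_7^×. Compute digits iteratively via a_i = x_i mod 7, x_{i+1} = (x_i − a_i)/7, with x_0 = x:
  x_0 = 3/19;  a_0 = 2;  x_1 = (x_0 − 2)/7 = -5/19
  x_1 = -5/19;  a_1 = 6;  x_2 = (x_1 − 6)/7 = -17/19
  x_2 = -17/19;  a_2 = 5;  x_3 = (x_2 − 5)/7 = -16/19
Digits: (2, 6, 5).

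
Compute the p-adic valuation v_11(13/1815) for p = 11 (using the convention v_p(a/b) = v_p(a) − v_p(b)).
v_11(13/1815) = -2

Factor powers of 11 from the numerator and denominator of the reduced fraction: 13 = 11^0 · 13 and 1815 = 11^2 · 15. Apply v_p(a/b) = v_p(a) − v_p(b): v_11(13/1815) = 0 − 2 = -2.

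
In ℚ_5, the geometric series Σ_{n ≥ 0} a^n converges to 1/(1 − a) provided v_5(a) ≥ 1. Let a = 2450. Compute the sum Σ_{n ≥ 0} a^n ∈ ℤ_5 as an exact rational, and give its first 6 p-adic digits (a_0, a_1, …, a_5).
Σ a^n = 1/(1 − a) = -1/2449;  first 6 digits = (1, 0, 3, 4, 2, 1)

v_5(a) = 2 ≥ 1, so the series converges in ℤ_5 to 1/(1 − a) = 1/(1 − 2450) = -1/2449. Expand this rational in ℤ_5: compute digits iteratively via d_i = x_i mod 5, x_{i+1} = (x_i − d_i)/5. The first 6 digits are (1, 0, 3, 4, 2, 1).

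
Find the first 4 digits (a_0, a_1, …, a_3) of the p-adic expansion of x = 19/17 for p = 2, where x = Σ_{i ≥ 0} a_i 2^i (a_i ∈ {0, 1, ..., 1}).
(a_0, …, a_3) = (1, 1, 0, 0)

v_2(19/17) = 0 (numerator and denominator both coprime to 2), so x ∈ ℤ_2^×. Compute digits iteratively via a_i = x_i mod 2, x_{i+1} = (x_i − a_i)/2, with x_0 = x:
  x_0 = 19/17;  a_0 = 1;  x_1 = (x_0 − 1)/2 = 1/17
  x_1 = 1/17;  a_1 = 1;  x_2 = (x_1 − 1)/2 = -8/17
  x_2 = -8/17;  a_2 = 0;  x_3 = (x_2 − 0)/2 = -4/17
  x_3 = -4/17;  a_3 = 0;  x_4 = (x_3 − 0)/2 = -2/17
Digits: (1, 1, 0, 0).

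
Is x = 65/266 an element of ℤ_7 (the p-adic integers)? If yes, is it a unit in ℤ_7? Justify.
x ∉ ℤ_7 (v_7(x) = -1 < 0)

ℤ_7 = {x ∈ ℚ_7 : v_7(x) ≥ 0} and ℤ_7^× = {x ∈ ℤ_7 : v_7(x) = 0}. Here v_7(65/266) = v_7(num) − v_7(den) = -1; compare against these criteria.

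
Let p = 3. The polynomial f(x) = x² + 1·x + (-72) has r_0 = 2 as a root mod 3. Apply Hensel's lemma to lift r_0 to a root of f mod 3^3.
r_2 = 8 (mod 27)

Hensel: r_{i+1} = r_i − f(r_i)·(f′(r_i))^{-1} mod 3^{i+2}, f′(x) = 2x + 1. Iterate:
  r_0 = 2 (mod 3)
  r_1 = 8 (mod 9)
  r_2 = 8 (mod 27)
Final: r = 8 satisfies f(r) ≡ 0 mod 3^3.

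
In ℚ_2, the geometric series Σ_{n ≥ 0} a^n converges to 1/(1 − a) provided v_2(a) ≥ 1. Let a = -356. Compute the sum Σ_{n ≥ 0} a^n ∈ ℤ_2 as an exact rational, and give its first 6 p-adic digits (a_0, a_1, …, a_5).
Σ a^n = 1/(1 − a) = 1/357;  first 6 digits = (1, 0, 1, 1, 0, 1)

v_2(a) = 2 ≥ 1, so the series converges in ℤ_2 to 1/(1 − a) = 1/(1 − (-356)) = 1/357. Expand this rational in ℤ_2: compute digits iteratively via d_i = x_i mod 2, x_{i+1} = (x_i − d_i)/2. The first 6 digits are (1, 0, 1, 1, 0, 1).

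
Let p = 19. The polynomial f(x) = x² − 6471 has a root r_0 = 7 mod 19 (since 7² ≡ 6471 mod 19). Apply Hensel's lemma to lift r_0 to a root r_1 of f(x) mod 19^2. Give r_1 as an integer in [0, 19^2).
r_1 = 311 (mod 361)

Hensel's recurrence: r_{i+1} = r_i − f(r_i)·(f′(r_i))^{-1} mod 19^{i+2}, with f′(x) = 2x. Iterate:
  r_0 = 7 (mod 19)
  r_1 = 311 (mod 361)
Final: r_1 = 311, and one checks f(r_1) ≡ 0 mod 19^2.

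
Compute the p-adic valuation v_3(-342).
v_3(-342) = 2

v_3(n) is the largest exponent k such that 3^k divides n. Factor out: -342 = -3^2 · 38. (Sign doesn't affect v_p.) So v_3(-342) = 2.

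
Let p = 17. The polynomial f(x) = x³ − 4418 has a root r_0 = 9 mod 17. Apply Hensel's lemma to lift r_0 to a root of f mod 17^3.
r_2 = 3579 (mod 4913)

Hensel: r_{i+1} = r_i − f(r_i)/f′(r_i) mod 17^{i+2}, where f′(x) = 3x². Iterate:
  r_0 = 9 (mod 17)
  r_1 = 111 (mod 289)
  r_2 = 3579 (mod 4913)
Final: r = 3579 with f(r) ≡ 0 mod 17^3.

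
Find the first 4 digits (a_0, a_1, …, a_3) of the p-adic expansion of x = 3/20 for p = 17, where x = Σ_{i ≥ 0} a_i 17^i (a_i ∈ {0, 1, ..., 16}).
(a_0, …, a_3) = (1, 11, 7, 14)

v_17(3/20) = 0 (numerator and denominator both coprime to 17), so x ∈ ℤ_17^×. Compute digits iteratively via a_i = x_i mod 17, x_{i+1} = (x_i − a_i)/17, with x_0 = x:
  x_0 = 3/20;  a_0 = 1;  x_1 = (x_0 − 1)/17 = -1/20
  x_1 = -1/20;  a_1 = 11;  x_2 = (x_1 − 11)/17 = -13/20
  x_2 = -13/20;  a_2 = 7;  x_3 = (x_2 − 7)/17 = -9/20
  x_3 = -9/20;  a_3 = 14;  x_4 = (x_3 − 14)/17 = -17/20
Digits: (1, 11, 7, 14).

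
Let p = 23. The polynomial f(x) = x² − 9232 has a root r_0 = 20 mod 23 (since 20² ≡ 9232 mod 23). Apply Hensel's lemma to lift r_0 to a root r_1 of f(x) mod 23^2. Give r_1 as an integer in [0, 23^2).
r_1 = 135 (mod 529)

Hensel's recurrence: r_{i+1} = r_i − f(r_i)·(f′(r_i))^{-1} mod 23^{i+2}, with f′(x) = 2x. Iterate:
  r_0 = 20 (mod 23)
  r_1 = 135 (mod 529)
Final: r_1 = 135, and one checks f(r_1) ≡ 0 mod 23^2.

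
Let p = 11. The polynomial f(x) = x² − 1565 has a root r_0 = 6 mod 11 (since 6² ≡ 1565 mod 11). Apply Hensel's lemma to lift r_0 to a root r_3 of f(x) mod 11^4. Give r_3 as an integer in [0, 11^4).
r_3 = 9400 (mod 14641)

Hensel's recurrence: r_{i+1} = r_i − f(r_i)·(f′(r_i))^{-1} mod 11^{i+2}, with f′(x) = 2x. Iterate:
  r_0 = 6 (mod 11)
  r_1 = 83 (mod 121)
  r_2 = 83 (mod 1331)
  r_3 = 9400 (mod 14641)
Final: r_3 = 9400, and one checks f(r_3) ≡ 0 mod 11^4.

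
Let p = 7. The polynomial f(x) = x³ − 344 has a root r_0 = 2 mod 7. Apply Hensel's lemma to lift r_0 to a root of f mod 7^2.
r_1 = 30 (mod 49)

Hensel: r_{i+1} = r_i − f(r_i)/f′(r_i) mod 7^{i+2}, where f′(x) = 3x². Iterate:
  r_0 = 2 (mod 7)
  r_1 = 30 (mod 49)
Final: r = 30 with f(r) ≡ 0 mod 7^2.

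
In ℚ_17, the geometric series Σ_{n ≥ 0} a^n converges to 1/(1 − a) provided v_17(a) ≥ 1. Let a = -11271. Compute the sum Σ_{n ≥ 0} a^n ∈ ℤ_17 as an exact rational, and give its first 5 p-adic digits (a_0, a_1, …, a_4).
Σ a^n = 1/(1 − a) = 1/11272;  first 5 digits = (1, 0, 12, 14, 7)

v_17(a) = 2 ≥ 1, so the series converges in ℤ_17 to 1/(1 − a) = 1/(1 − (-11271)) = 1/11272. Expand this rational in ℤ_17: compute digits iteratively via d_i = x_i mod 17, x_{i+1} = (x_i − d_i)/17. The first 5 digits are (1, 0, 12, 14, 7).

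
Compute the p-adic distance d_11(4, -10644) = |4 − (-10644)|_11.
d_11(4, -10644) = 1/1331

Step 1 — x − y = 4 − (-10644) = 10648. Step 2 — v_11(10648) = 3 (factor: 10648 = (11^3 · 8); the sign does not affect v_p). Step 3 — |x − y|_11 = 11^{-3} = 1/1331.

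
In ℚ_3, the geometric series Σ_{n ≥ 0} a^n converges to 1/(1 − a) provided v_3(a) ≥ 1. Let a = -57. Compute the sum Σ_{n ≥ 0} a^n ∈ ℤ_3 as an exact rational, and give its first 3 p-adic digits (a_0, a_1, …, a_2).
Σ a^n = 1/(1 − a) = 1/58;  first 3 digits = (1, 2, 0)

v_3(a) = 1 ≥ 1, so the series converges in ℤ_3 to 1/(1 − a) = 1/(1 − (-57)) = 1/58. Expand this rational in ℤ_3: compute digits iteratively via d_i = x_i mod 3, x_{i+1} = (x_i − d_i)/3. The first 3 digits are (1, 2, 0).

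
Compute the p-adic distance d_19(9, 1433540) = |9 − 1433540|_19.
d_19(9, 1433540) = 1/130321

Step 1 — x − y = 9 − 1433540 = -1433531. Step 2 — v_19(-1433531) = 4 (factor: -1433531 = −(19^4 · 11); the sign does not affect v_p). Step 3 — |x − y|_19 = 19^{-4} = 1/130321.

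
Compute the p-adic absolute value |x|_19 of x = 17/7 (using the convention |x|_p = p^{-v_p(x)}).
|17/7|_19 = 1

Step 1 — compute v_19(x) by factoring powers of 19 out of the numerator and denominator: v_19(17/7) = 0. Step 2 — apply |x|_p = p^{-v_p(x)} = 19^{0} = 1.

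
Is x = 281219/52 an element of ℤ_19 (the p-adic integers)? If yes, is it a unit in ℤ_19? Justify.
x ∈ ℤ_19 but not a unit; v_19(x) = 3 > 0

ℤ_19 = {x ∈ ℚ_19 : v_19(x) ≥ 0} and ℤ_19^× = {x ∈ ℤ_19 : v_19(x) = 0}. Here v_19(281219/52) = v_19(num) − v_19(den) = 3; compare against these criteria.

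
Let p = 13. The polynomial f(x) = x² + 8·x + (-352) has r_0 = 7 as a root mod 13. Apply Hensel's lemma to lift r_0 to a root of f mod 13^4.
r_3 = 25591 (mod 28561)

Hensel: r_{i+1} = r_i − f(r_i)·(f′(r_i))^{-1} mod 13^{i+2}, f′(x) = 2x + 8. Iterate:
  r_0 = 7 (mod 13)
  r_1 = 72 (mod 169)
  r_2 = 1424 (mod 2197)
  r_3 = 25591 (mod 28561)
Final: r = 25591 satisfies f(r) ≡ 0 mod 13^4.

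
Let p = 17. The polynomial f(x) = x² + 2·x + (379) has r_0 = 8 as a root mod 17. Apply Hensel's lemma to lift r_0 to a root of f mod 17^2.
r_1 = 127 (mod 289)

Hensel: r_{i+1} = r_i − f(r_i)·(f′(r_i))^{-1} mod 17^{i+2}, f′(x) = 2x + 2. Iterate:
  r_0 = 8 (mod 17)
  r_1 = 127 (mod 289)
Final: r = 127 satisfies f(r) ≡ 0 mod 17^2.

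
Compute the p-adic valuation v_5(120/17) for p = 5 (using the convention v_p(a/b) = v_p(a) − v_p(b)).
v_5(120/17) = 1

Factor powers of 5 from the numerator and denominator of the reduced fraction: 120 = 5^1 · 24 and 17 = 5^0 · 17. Apply v_p(a/b) = v_p(a) − v_p(b): v_5(120/17) = 1 − 0 = 1.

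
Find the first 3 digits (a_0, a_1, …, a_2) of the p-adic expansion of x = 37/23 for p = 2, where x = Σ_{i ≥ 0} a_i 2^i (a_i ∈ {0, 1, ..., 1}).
(a_0, …, a_2) = (1, 1, 0)

v_2(37/23) = 0 (numerator and denominator both coprime to 2), so x ∈ ℤ_2^×. Compute digits iteratively via a_i = x_i mod 2, x_{i+1} = (x_i − a_i)/2, with x_0 = x:
  x_0 = 37/23;  a_0 = 1;  x_1 = (x_0 − 1)/2 = 7/23
  x_1 = 7/23;  a_1 = 1;  x_2 = (x_1 − 1)/2 = -8/23
  x_2 = -8/23;  a_2 = 0;  x_3 = (x_2 − 0)/2 = -4/23
Digits: (1, 1, 0).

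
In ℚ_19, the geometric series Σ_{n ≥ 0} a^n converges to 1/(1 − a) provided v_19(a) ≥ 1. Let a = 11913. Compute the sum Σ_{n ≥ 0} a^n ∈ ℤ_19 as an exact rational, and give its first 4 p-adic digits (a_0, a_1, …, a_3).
Σ a^n = 1/(1 − a) = -1/11912;  first 4 digits = (1, 0, 14, 1)

v_19(a) = 2 ≥ 1, so the series converges in ℤ_19 to 1/(1 − a) = 1/(1 − 11913) = -1/11912. Expand this rational in ℤ_19: compute digits iteratively via d_i = x_i mod 19, x_{i+1} = (x_i − d_i)/19. The first 4 digits are (1, 0, 14, 1).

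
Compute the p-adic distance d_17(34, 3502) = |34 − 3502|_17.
d_17(34, 3502) = 1/289

Step 1 — x − y = 34 − 3502 = -3468. Step 2 — v_17(-3468) = 2 (factor: -3468 = −(17^2 · 12); the sign does not affect v_p). Step 3 — |x − y|_17 = 17^{-2} = 1/289.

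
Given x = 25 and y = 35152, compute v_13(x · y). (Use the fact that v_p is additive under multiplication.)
v_13(878800) = 3

v_p(x) = 0 (factor: 25 = 13^0 · 25); v_p(y) = 3 (factor: 35152 = 13^3 · 16). Additivity: v_p(xy) = v_p(x) + v_p(y) = 0 + 3 = 3. (Direct check: xy = 878800 = 13^3 · (400).)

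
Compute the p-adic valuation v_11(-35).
v_11(-35) = 0

v_11(n) is the largest exponent k such that 11^k divides n. Factor out: -35 = -11^0 · 35. (Sign doesn't affect v_p.) So v_11(-35) = 0.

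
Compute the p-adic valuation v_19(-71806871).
v_19(-71806871) = 5

v_19(n) is the largest exponent k such that 19^k divides n. Factor out: -71806871 = -19^5 · 29. (Sign doesn't affect v_p.) So v_19(-71806871) = 5.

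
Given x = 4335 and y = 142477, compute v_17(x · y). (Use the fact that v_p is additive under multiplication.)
v_17(617637795) = 5

v_p(x) = 2 (factor: 4335 = 17^2 · 15); v_p(y) = 3 (factor: 142477 = 17^3 · 29). Additivity: v_p(xy) = v_p(x) + v_p(y) = 2 + 3 = 5. (Direct check: xy = 617637795 = 17^5 · (435).)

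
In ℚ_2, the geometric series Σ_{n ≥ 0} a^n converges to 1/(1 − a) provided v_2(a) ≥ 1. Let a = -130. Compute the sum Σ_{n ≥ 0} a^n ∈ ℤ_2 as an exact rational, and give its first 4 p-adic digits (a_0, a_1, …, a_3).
Σ a^n = 1/(1 − a) = 1/131;  first 4 digits = (1, 1, 0, 1)

v_2(a) = 1 ≥ 1, so the series converges in ℤ_2 to 1/(1 − a) = 1/(1 − (-130)) = 1/131. Expand this rational in ℤ_2: compute digits iteratively via d_i = x_i mod 2, x_{i+1} = (x_i − d_i)/2. The first 4 digits are (1, 1, 0, 1).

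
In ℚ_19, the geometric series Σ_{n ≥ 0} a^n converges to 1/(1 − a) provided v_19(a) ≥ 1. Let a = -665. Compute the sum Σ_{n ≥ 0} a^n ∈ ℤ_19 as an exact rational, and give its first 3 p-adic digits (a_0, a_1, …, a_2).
Σ a^n = 1/(1 − a) = 1/666;  first 3 digits = (1, 3, 7)

v_19(a) = 1 ≥ 1, so the series converges in ℤ_19 to 1/(1 − a) = 1/(1 − (-665)) = 1/666. Expand this rational in ℤ_19: compute digits iteratively via d_i = x_i mod 19, x_{i+1} = (x_i − d_i)/19. The first 3 digits are (1, 3, 7).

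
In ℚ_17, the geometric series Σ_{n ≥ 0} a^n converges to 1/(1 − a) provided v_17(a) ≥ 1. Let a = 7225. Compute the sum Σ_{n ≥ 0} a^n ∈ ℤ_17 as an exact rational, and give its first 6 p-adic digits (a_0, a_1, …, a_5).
Σ a^n = 1/(1 − a) = -1/7224;  first 6 digits = (1, 0, 8, 1, 13, 2)

v_17(a) = 2 ≥ 1, so the series converges in ℤ_17 to 1/(1 − a) = 1/(1 − 7225) = -1/7224. Expand this rational in ℤ_17: compute digits iteratively via d_i = x_i mod 17, x_{i+1} = (x_i − d_i)/17. The first 6 digits are (1, 0, 8, 1, 13, 2).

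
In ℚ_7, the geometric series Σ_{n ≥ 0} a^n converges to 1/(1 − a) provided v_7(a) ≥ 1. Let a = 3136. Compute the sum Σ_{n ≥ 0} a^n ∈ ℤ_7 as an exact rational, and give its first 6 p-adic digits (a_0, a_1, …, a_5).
Σ a^n = 1/(1 − a) = -1/3135;  first 6 digits = (1, 0, 1, 2, 2, 4)

v_7(a) = 2 ≥ 1, so the series converges in ℤ_7 to 1/(1 − a) = 1/(1 − 3136) = -1/3135. Expand this rational in ℤ_7: compute digits iteratively via d_i = x_i mod 7, x_{i+1} = (x_i − d_i)/7. The first 6 digits are (1, 0, 1, 2, 2, 4).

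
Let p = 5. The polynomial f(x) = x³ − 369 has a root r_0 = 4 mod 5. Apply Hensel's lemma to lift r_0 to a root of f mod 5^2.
r_1 = 14 (mod 25)

Hensel: r_{i+1} = r_i − f(r_i)/f′(r_i) mod 5^{i+2}, where f′(x) = 3x². Iterate:
  r_0 = 4 (mod 5)
  r_1 = 14 (mod 25)
Final: r = 14 with f(r) ≡ 0 mod 5^2.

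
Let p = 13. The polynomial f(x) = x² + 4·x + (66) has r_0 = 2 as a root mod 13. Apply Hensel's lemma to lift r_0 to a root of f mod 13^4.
r_3 = 10090 (mod 28561)

Hensel: r_{i+1} = r_i − f(r_i)·(f′(r_i))^{-1} mod 13^{i+2}, f′(x) = 2x + 4. Iterate:
  r_0 = 2 (mod 13)
  r_1 = 119 (mod 169)
  r_2 = 1302 (mod 2197)
  r_3 = 10090 (mod 28561)
Final: r = 10090 satisfies f(r) ≡ 0 mod 13^4.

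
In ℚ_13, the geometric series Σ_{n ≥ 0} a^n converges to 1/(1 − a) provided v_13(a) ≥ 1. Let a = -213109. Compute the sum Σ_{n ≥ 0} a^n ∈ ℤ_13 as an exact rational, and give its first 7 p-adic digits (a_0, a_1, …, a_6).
Σ a^n = 1/(1 − a) = 1/213110;  first 7 digits = (1, 0, 0, 7, 5, 12, 9)

v_13(a) = 3 ≥ 1, so the series converges in ℤ_13 to 1/(1 − a) = 1/(1 − (-213109)) = 1/213110. Expand this rational in ℤ_13: compute digits iteratively via d_i = x_i mod 13, x_{i+1} = (x_i − d_i)/13. The first 7 digits are (1, 0, 0, 7, 5, 12, 9).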